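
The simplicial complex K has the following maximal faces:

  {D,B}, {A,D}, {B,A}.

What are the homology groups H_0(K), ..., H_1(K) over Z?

We work with the vertex ordering A < B < D. The simplices of K, each written with vertices in increasing order, are:

  0-simplices (3): A, B, D
  1-simplices (3): AB, AD, BD

giving chain groups C_0 ≅ Z^3, C_1 ≅ Z^3.

∂_1: C_1 → C_0 sends each edge [p,q] (with p < q) to q − p.
As a 3×3 matrix over Z this has rank 2, with invariant factors (1,1).

From H_k ≅ ker(∂_k) / im(∂_{k+1}) we obtain:

  H_0: rank C_0 − rank ∂_1 = 3 − 2 = 1, and the invariant factors of ∂_1 are all 1, so H_0 = Z.
  H_1: rank ker ∂_1 − rank ∂_2 = (3 − 2) − 0 = 1, and there is no ∂_2, so H_1 = Z.

As a check, the Euler characteristic is 3 − 3 = 0, which agrees with 1 − 1 = 0.

H_0 ≅ Z,  H_1 ≅ Z.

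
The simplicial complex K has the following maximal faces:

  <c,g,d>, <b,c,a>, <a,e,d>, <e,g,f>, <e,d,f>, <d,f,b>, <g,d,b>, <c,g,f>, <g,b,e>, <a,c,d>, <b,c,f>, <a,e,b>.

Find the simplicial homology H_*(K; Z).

H_0 ≅ Z,  H_1 ≅ Z/2,  H_2 = 0.

Fix the vertex order a < b < c < d < e < f < g and write every simplex with vertices in increasing order. Then dim K = 2 and the simplices of K are:

  0-simplices (7): a, b, c, d, e, f, g
  1-simplices (18): ab, ac, ad, ae, bc, bd, be, bf, bg, cd, cf, cg, de, df, dg, ef, eg, fg
  2-simplices (12): abc, abe, acd, ade, bcf, bdf, bdg, beg, cdg, cfg, def, efg

Hence C_0 ≅ Z^7, C_1 ≅ Z^18, C_2 ≅ Z^12.

The boundary map ∂_1: C_1 → C_0 maps an edge to its endpoints' difference, ∂[p,q] = q − p. For instance
  ∂bg = g − b.
The 7×18 boundary matrix has rank 6 and Smith normal form diag(1,1,1,1,1,1).

The boundary map ∂_2: C_2 → C_1 sends each 2-simplex [p,q,r] to [q,r] − [p,r] + [p,q]. For instance
  ∂acd = cd − ad + ac,
  ∂abc = bc − ac + ab.
This gives a 18×12 integer matrix of rank 12; reducing to Smith normal form yields diagonal entries (1,1,1,1,1,1,1,1,1,1,1,2).

Computing H_k = (kernel of ∂_k) / (image of ∂_{k+1}):

  H_0: rank C_0 − rank ∂_1 = 7 − 6 = 1, and the invariant factors of ∂_1 are all 1, so H_0 ≅ Z.
  H_1: rank ker ∂_1 − rank ∂_2 = (18 − 6) − 12 = 0, and ∂_2 has invariant factor 2 > 1, so H_1 ≅ Z/2.
  H_2: rank ker ∂_2 − rank ∂_3 = (12 − 12) − 0 = 0, and there is no ∂_3, so H_2 ≅ 0.

(K is a triangulation of the real projective plane RP^2.)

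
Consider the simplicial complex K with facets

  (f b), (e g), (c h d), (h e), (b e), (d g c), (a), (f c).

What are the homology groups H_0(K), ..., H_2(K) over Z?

H_0 = Z^2,  H_1 = Z^2,  H_2 = 0.

Order the vertices as a < b < c < d < e < f < g < h. Listing each simplex with vertices in this order, K has dimension 2 with simplices:

  0-simplices (8): a, b, c, d, e, f, g, h
  1-simplices (10): be, bf, cd, cf, cg, ch, dg, dh, eg, eh
  2-simplices (2): cdg, cdh

Hence C_0 ≅ Z^8, C_1 ≅ Z^10, C_2 ≅ Z^2.

The boundary map ∂_1: C_1 → C_0 maps an edge to its endpoints' difference, ∂[p,q] = q − p. For instance
  ∂cf = f − c.
The resulting 8×10 matrix has rank 6, and its Smith normal form has invariant factors (1,1,1,1,1,1).

Boundary ∂_2: C_2 → C_1 acts by ∂[p,q,r] = [q,r] − [p,r] + [p,q]. For instance
  ∂cdh = dh − ch + cd,
  ∂cdg = dg − cg + cd.
As a 10×2 matrix over Z this has rank 2, with invariant factors (1,1).

Now H_k = ker ∂_k / im ∂_{k+1}, so:

  H_0: rank C_0 − rank ∂_1 = 8 − 6 = 2, and the invariant factors of ∂_1 are all 1, so H_0 = Z^2.
  H_1: rank ker ∂_1 − rank ∂_2 = (10 − 6) − 2 = 2, and the invariant factors of ∂_2 are all 1, so H_1 = Z^2.
  H_2: rank ker ∂_2 − rank ∂_3 = (2 − 2) − 0 = 0, and there is no ∂_3, so H_2 = 0.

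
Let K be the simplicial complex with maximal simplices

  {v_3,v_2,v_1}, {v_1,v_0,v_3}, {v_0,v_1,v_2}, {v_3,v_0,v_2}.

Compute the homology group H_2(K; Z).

H_2 = Z.

Take the total order v_0 < v_1 < v_2 < v_3 on the vertex set. Then K (dimension 2) consists of the simplices:

  0-simplices (4): [v_0], [v_1], [v_2], [v_3]
  1-simplices (6): [v_0,v_1], [v_0,v_2], [v_0,v_3], [v_1,v_2], [v_1,v_3], [v_2,v_3]
  2-simplices (4): [v_0,v_1,v_2], [v_0,v_1,v_3], [v_0,v_2,v_3], [v_1,v_2,v_3]

Hence C_0 ≅ Z^4, C_1 ≅ Z^6, C_2 ≅ Z^4.

Boundary ∂_1: C_1 → C_0 is given by ∂[p,q] = [q] − [p]. For instance
  ∂[v_0,v_2] = [v_2] − [v_0].
This gives a 4×6 integer matrix of rank 3; reducing to Smith normal form yields diagonal entries (1,1,1).

∂_2: C_2 → C_1 acts by ∂[p,q,r] = [q,r] − [p,r] + [p,q]. For instance
  ∂[v_0,v_1,v_2] = [v_1,v_2] − [v_0,v_2] + [v_0,v_1],
  ∂[v_1,v_2,v_3] = [v_2,v_3] − [v_1,v_3] + [v_1,v_2].
This gives a 6×4 integer matrix of rank 3; reducing to Smith normal form yields diagonal entries (1,1,1).

Now H_k = ker ∂_k / im ∂_{k+1}, so:

  H_2: rank ker ∂_2 − rank ∂_3 = (4 − 3) − 0 = 1, and there is no ∂_3, so H_2 ≅ Z.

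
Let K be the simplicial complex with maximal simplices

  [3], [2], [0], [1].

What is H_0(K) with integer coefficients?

K has 4 vertices.
rank ∂_0 = 0, rank ∂_1 = 0 ⇒ b_0 = 4 − 0 − 0 = 4. So H_0 ≅ Z^4.

H_0 = Z^4.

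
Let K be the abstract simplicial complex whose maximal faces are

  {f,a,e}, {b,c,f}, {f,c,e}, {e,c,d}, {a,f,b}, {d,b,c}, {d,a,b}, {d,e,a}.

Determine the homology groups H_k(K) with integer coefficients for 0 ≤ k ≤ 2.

Order the vertices as a < b < c < d < e < f. Listing each simplex with vertices in this order, K has dimension 2 with simplices:

  0-simplices (6): a, b, c, d, e, f
  1-simplices (12): ab, ad, ae, af, bc, bd, bf, cd, ce, cf, de, ef
  2-simplices (8): abd, abf, ade, aef, bcd, bcf, cde, cef

so the chain groups are C_0 ≅ Z^6, C_1 ≅ Z^12, C_2 ≅ Z^8.

∂_1: C_1 → C_0 sends each edge [p,q] (with p < q) to q − p.
This gives a 6×12 integer matrix of rank 5; reducing to Smith normal form yields diagonal entries (1,1,1,1,1).

The boundary map ∂_2: C_2 → C_1 sends each 2-simplex [p,q,r] to [q,r] − [p,r] + [p,q]. For instance
  ∂ade = de − ae + ad,
  ∂abd = bd − ad + ab.
This gives a 12×8 integer matrix of rank 7; reducing to Smith normal form yields diagonal entries (1,1,1,1,1,1,1).

Now H_k = ker ∂_k / im ∂_{k+1}, so:

  H_0: rank C_0 − rank ∂_1 = 6 − 5 = 1, and the invariant factors of ∂_1 are all 1, so H_0 ≅ Z.
  H_1: rank ker ∂_1 − rank ∂_2 = (12 − 5) − 7 = 0, and the invariant factors of ∂_2 are all 1, so H_1 ≅ 0.
  H_2: rank ker ∂_2 − rank ∂_3 = (8 − 7) − 0 = 1, and there is no ∂_3, so H_2 ≅ Z.

H_0 ≅ Z,  H_1 = 0,  H_2 ≅ Z.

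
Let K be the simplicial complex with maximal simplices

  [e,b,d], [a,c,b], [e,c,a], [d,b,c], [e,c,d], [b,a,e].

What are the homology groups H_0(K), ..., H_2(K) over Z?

H_0 = Z,  H_1 = 0,  H_2 = Z.

K has 5 vertices, 9 edges, 6 triangles.
rank ∂_0 = 0, rank ∂_1 = 4 ⇒ b_0 = 5 − 0 − 4 = 1; all invariant factors of ∂_1 are 1 so no torsion. So H_0 ≅ Z.
rank ∂_1 = 4, rank ∂_2 = 5 ⇒ b_1 = 9 − 4 − 5 = 0; all invariant factors of ∂_2 are 1 so no torsion. So H_1 ≅ 0.
rank ∂_2 = 5, rank ∂_3 = 0 ⇒ b_2 = 6 − 5 − 0 = 1. So H_2 ≅ Z.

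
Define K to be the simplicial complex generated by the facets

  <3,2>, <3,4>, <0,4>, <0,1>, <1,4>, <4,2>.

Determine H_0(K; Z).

We work with the vertex ordering 0 < 1 < 2 < 3 < 4. The simplices of K, each written with vertices in increasing order, are:

  0-simplices (5): [0], [1], [2], [3], [4]
  1-simplices (6): [0,1], [0,4], [1,4], [2,3], [2,4], [3,4]

giving chain groups C_0 ≅ Z^5, C_1 ≅ Z^6.

Boundary ∂_1: C_1 → C_0 maps an edge to its endpoints' difference, ∂[p,q] = q − p.
The resulting 5×6 matrix has rank 4, and its Smith normal form has invariant factors (1,1,1,1).

Computing H_k = (kernel of ∂_k) / (image of ∂_{k+1}):

  H_0: rank C_0 − rank ∂_1 = 5 − 4 = 1, and the invariant factors of ∂_1 are all 1, so H_0 ≅ Z.

H_0 = Z.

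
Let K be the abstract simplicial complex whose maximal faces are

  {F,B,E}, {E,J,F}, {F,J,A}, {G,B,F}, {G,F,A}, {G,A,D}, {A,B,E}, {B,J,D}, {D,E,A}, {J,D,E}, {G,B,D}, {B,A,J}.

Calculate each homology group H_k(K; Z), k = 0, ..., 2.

H_0 ≅ Z,  H_1 ≅ Z/2,  H_2 = 0.

K has 7 vertices, 18 edges, 12 triangles.
rank ∂_0 = 0, rank ∂_1 = 6 ⇒ b_0 = 7 − 0 − 6 = 1; all invariant factors of ∂_1 are 1 so no torsion. So H_0 = Z.
rank ∂_1 = 6, rank ∂_2 = 12 ⇒ b_1 = 18 − 6 − 12 = 0; ∂_2 has invariant factor(s) [2] giving torsion. So H_1 = Z/2.
rank ∂_2 = 12, rank ∂_3 = 0 ⇒ b_2 = 12 − 12 − 0 = 0. So H_2 = 0.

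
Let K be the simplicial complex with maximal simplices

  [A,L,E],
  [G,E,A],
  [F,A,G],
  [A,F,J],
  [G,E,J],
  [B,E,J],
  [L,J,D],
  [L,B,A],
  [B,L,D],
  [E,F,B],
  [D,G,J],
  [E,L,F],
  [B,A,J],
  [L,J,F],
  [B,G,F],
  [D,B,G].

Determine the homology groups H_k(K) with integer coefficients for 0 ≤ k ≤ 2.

H_0 = Z,  H_1 = Z^2,  H_2 = Z.

Take the total order A < B < D < E < F < G < J < L on the vertex set. Then K (dimension 2) consists of the simplices:

  0-simplices (8): A, B, D, E, F, G, J, L
  1-simplices (24): AB, AE, AF, AG, AJ, AL, BD, BE, BF, BG, BJ, BL, DG, DJ, DL, EF, EG, EJ, EL, FG, FJ, FL, GJ, JL
  2-simplices (16): ABJ, ABL, AEG, AEL, AFG, AFJ, BDG, BDL, BEF, BEJ, BFG, DGJ, DJL, EFL, EGJ, FJL

so the chain groups are C_0 ≅ Z^8, C_1 ≅ Z^24, C_2 ≅ Z^16.

Boundary ∂_1: C_1 → C_0 is given by ∂[p,q] = [q] − [p]. For instance
  ∂GJ = J − G.
As a 8×24 matrix over Z this has rank 7, with invariant factors (1,1,1,1,1,1,1).

∂_2: C_2 → C_1 maps a triangle to the signed sum of its edges. For instance
  ∂ABJ = BJ − AJ + AB,
  ∂BDG = DG − BG + BD.
The resulting 24×16 matrix has rank 15, and its Smith normal form has invariant factors (1,1,1,1,1,1,1,1,1,1,1,1,1,1,1).

Reading off H_k = ker ∂_k / im ∂_{k+1}:

  H_0: rank C_0 − rank ∂_1 = 8 − 7 = 1, and the invariant factors of ∂_1 are all 1, so H_0 ≅ Z.
  H_1: rank ker ∂_1 − rank ∂_2 = (24 − 7) − 15 = 2, and the invariant factors of ∂_2 are all 1, so H_1 ≅ Z^2.
  H_2: rank ker ∂_2 − rank ∂_3 = (16 − 15) − 0 = 1, and there is no ∂_3, so H_2 ≅ Z.

As a check, the Euler characteristic is 8 − 24 + 16 = 0, which agrees with 1 − 2 + 1 = 0.
(K is a triangulation of the torus T^2.)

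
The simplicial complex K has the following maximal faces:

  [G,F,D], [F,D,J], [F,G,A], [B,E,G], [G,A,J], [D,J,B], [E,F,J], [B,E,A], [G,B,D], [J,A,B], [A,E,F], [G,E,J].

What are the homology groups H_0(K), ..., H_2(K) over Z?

H_0 ≅ Z,  H_1 ≅ Z/2,  H_2 = 0.

Order the vertices as A < B < D < E < F < G < J. Listing each simplex with vertices in this order, K has dimension 2 with simplices:

  0-simplices (7): A, B, D, E, F, G, J
  1-simplices (18): AB, AE, AF, AG, AJ, BD, BE, BG, BJ, DF, DG, DJ, EF, EG, EJ, FG, FJ, GJ
  2-simplices (12): ABE, ABJ, AEF, AFG, AGJ, BDG, BDJ, BEG, DFG, DFJ, EFJ, EGJ

so the chain groups are C_0 ≅ Z^7, C_1 ≅ Z^18, C_2 ≅ Z^12.

Boundary ∂_1: C_1 → C_0 maps an edge to its endpoints' difference, ∂[p,q] = q − p.
The 7×18 boundary matrix has rank 6 and Smith normal form diag(1,1,1,1,1,1).

The boundary map ∂_2: C_2 → C_1 maps a triangle to the signed sum of its edges. For instance
  ∂DFJ = FJ − DJ + DF,
  ∂AFG = FG − AG + AF.
As a 18×12 matrix over Z this has rank 12, with invariant factors (1,1,1,1,1,1,1,1,1,1,1,2).

Computing H_k = (kernel of ∂_k) / (image of ∂_{k+1}):

  H_0: rank C_0 − rank ∂_1 = 7 − 6 = 1, and the invariant factors of ∂_1 are all 1, so H_0 = Z.
  H_1: rank ker ∂_1 − rank ∂_2 = (18 − 6) − 12 = 0, and ∂_2 has invariant factor 2 > 1, so H_1 = Z/2.
  H_2: rank ker ∂_2 − rank ∂_3 = (12 − 12) − 0 = 0, and there is no ∂_3, so H_2 = 0.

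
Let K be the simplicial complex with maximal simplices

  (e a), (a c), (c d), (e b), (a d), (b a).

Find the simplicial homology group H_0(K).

Order the vertices as a < b < c < d < e. Listing each simplex with vertices in this order, K has dimension 1 with simplices:

  0-simplices (5): a, b, c, d, e
  1-simplices (6): ab, ac, ad, ae, be, cd

so the chain groups are C_0 ≅ Z^5, C_1 ≅ Z^6.

Boundary ∂_1: C_1 → C_0 is given by ∂[p,q] = [q] − [p]. For instance
  ∂ac = c − a.
The 5×6 boundary matrix has rank 4 and Smith normal form diag(1,1,1,1).

Computing H_k = (kernel of ∂_k) / (image of ∂_{k+1}):

  H_0: rank C_0 − rank ∂_1 = 5 − 4 = 1, and the invariant factors of ∂_1 are all 1, so H_0 = Z.

(K is a triangulation of a wedge of 2 circles.)

H_0 = Z.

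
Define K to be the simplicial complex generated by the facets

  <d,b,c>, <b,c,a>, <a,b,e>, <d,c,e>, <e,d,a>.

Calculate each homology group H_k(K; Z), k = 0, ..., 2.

H_0 = Z,  H_1 = Z,  H_2 = 0.

K has 5 vertices, 10 edges, 5 triangles.
rank ∂_0 = 0, rank ∂_1 = 4 ⇒ b_0 = 5 − 0 − 4 = 1; all invariant factors of ∂_1 are 1 so no torsion. So H_0 = Z.
rank ∂_1 = 4, rank ∂_2 = 5 ⇒ b_1 = 10 − 4 − 5 = 1; all invariant factors of ∂_2 are 1 so no torsion. So H_1 = Z.
rank ∂_2 = 5, rank ∂_3 = 0 ⇒ b_2 = 5 − 5 − 0 = 0. So H_2 = 0.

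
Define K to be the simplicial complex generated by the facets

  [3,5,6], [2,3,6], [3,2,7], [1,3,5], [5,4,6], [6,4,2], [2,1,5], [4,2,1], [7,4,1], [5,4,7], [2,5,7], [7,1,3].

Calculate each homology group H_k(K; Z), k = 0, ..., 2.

H_0 ≅ Z,  H_1 ≅ Z_2,  H_2 = 0.

Take the total order 1 < 2 < 3 < 4 < 5 < 6 < 7 on the vertex set. Then K (dimension 2) consists of the simplices:

  0-simplices (7): [1], [2], [3], [4], [5], [6], [7]
  1-simplices (18): [1,2], [1,3], [1,4], [1,5], [1,7], [2,3], [2,4], [2,5], [2,6], [2,7], [3,5], [3,6], [3,7], [4,5], [4,6], [4,7], [5,6], [5,7]
  2-simplices (12): [1,2,4], [1,2,5], [1,3,5], [1,3,7], [1,4,7], [2,3,6], [2,3,7], [2,4,6], [2,5,7], [3,5,6], [4,5,6], [4,5,7]

giving chain groups C_0 ≅ Z^7, C_1 ≅ Z^18, C_2 ≅ Z^12.

The boundary map ∂_1: C_1 → C_0 sends each edge [p,q] (with p < q) to q − p. For instance
  ∂[2,3] = [3] − [2].
The resulting 7×18 matrix has rank 6, and its Smith normal form has invariant factors (1,1,1,1,1,1).

∂_2: C_2 → C_1 acts by ∂[p,q,r] = [q,r] − [p,r] + [p,q]. For instance
  ∂[2,3,7] = [3,7] − [2,7] + [2,3],
  ∂[3,5,6] = [5,6] − [3,6] + [3,5].
This gives a 18×12 integer matrix of rank 12; reducing to Smith normal form yields diagonal entries (1,1,1,1,1,1,1,1,1,1,1,2).

From H_k ≅ ker(∂_k) / im(∂_{k+1}) we obtain:

  H_0: rank C_0 − rank ∂_1 = 7 − 6 = 1, and the invariant factors of ∂_1 are all 1, so H_0 ≅ Z.
  H_1: rank ker ∂_1 − rank ∂_2 = (18 − 6) − 12 = 0, and ∂_2 has invariant factor 2 > 1, so H_1 ≅ Z_2.
  H_2: rank ker ∂_2 − rank ∂_3 = (12 − 12) − 0 = 0, and there is no ∂_3, so H_2 ≅ 0.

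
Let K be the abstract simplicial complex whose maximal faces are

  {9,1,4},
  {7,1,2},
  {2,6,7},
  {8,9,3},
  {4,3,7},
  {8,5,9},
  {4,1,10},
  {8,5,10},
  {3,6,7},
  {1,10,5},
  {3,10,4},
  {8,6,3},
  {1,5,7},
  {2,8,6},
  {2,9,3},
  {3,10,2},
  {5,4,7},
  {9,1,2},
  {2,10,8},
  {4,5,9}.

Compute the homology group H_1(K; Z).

Fix the vertex order 1 < 2 < 3 < 4 < 5 < 6 < 7 < 8 < 9 < 10 and write every simplex with vertices in increasing order. Then dim K = 2 and the simplices of K are:

  0-simplices (10): [1], [2], [3], [4], [5], [6], [7], [8], [9], [10]
  1-simplices (30): (30 of them)
  2-simplices (20): (20 of them)

so the chain groups are C_0 ≅ Z^10, C_1 ≅ Z^30, C_2 ≅ Z^20.

∂_1: C_1 → C_0 maps an edge to its endpoints' difference, ∂[p,q] = q − p.
The resulting 10×30 matrix has rank 9, and its Smith normal form has invariant factors (1,1,1,1,1,1,1,1,1).

∂_2: C_2 → C_1 acts by ∂[p,q,r] = [q,r] − [p,r] + [p,q]. For instance
  ∂[5,8,10] = [8,10] − [5,10] + [5,8],
  ∂[1,2,9] = [2,9] − [1,9] + [1,2].
As a 30×20 matrix over Z this has rank 20, with invariant factors (1,1,1,1,1,1,1,1,1,1,1,1,1,1,1,1,1,1,1,2).

Reading off H_k = ker ∂_k / im ∂_{k+1}:

  H_1: rank ker ∂_1 − rank ∂_2 = (30 − 9) − 20 = 1, and ∂_2 has invariant factor 2 > 1, so H_1 = Z ⊕ Z_2.

H_1 ≅ Z ⊕ Z_2.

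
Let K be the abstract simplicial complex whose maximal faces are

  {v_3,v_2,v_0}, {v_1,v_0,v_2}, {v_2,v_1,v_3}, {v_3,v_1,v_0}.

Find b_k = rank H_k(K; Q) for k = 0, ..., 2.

Fix the vertex order v_0 < v_1 < v_2 < v_3 and write every simplex with vertices in increasing order. Then dim K = 2 and the simplices of K are:

  0-simplices (4): [v_0], [v_1], [v_2], [v_3]
  1-simplices (6): [v_0,v_1], [v_0,v_2], [v_0,v_3], [v_1,v_2], [v_1,v_3], [v_2,v_3]
  2-simplices (4): [v_0,v_1,v_2], [v_0,v_1,v_3], [v_0,v_2,v_3], [v_1,v_2,v_3]

Hence C_0 ≅ Z^4, C_1 ≅ Z^6, C_2 ≅ Z^4.

Boundary ∂_1: C_1 → C_0 maps an edge to its endpoints' difference, ∂[p,q] = q − p. For instance
  ∂[v_2,v_3] = [v_3] − [v_2].
This gives a 4×6 integer matrix of rank 3; reducing to Smith normal form yields diagonal entries (1,1,1).

Boundary ∂_2: C_2 → C_1 sends each 2-simplex [p,q,r] to [q,r] − [p,r] + [p,q]. For instance
  ∂[v_0,v_2,v_3] = [v_2,v_3] − [v_0,v_3] + [v_0,v_2],
  ∂[v_1,v_2,v_3] = [v_2,v_3] − [v_1,v_3] + [v_1,v_2].
The 6×4 boundary matrix has rank 3 and Smith normal form diag(1,1,1).

Reading off H_k = ker ∂_k / im ∂_{k+1}:

  H_0: rank C_0 − rank ∂_1 = 4 − 3 = 1, and the invariant factors of ∂_1 are all 1, so H_0 ≅ Z.
  H_1: rank ker ∂_1 − rank ∂_2 = (6 − 3) − 3 = 0, and the invariant factors of ∂_2 are all 1, so H_1 ≅ 0.
  H_2: rank ker ∂_2 − rank ∂_3 = (4 − 3) − 0 = 1, and there is no ∂_3, so H_2 ≅ Z.

Hence the Betti numbers are b_0 = 1, b_1 = 0, b_2 = 1.

b_0 = 1, b_1 = 0, b_2 = 1.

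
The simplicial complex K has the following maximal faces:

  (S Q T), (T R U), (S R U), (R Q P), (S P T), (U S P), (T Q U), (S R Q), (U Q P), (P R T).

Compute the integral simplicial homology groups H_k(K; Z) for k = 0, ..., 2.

Take the total order P < Q < R < S < T < U on the vertex set. Then K (dimension 2) consists of the simplices:

  0-simplices (6): P, Q, R, S, T, U
  1-simplices (15): PQ, PR, PS, PT, PU, QR, QS, QT, QU, RS, RT, RU, ST, SU, TU
  2-simplices (10): PQR, PQU, PRT, PST, PSU, QRS, QST, QTU, RSU, RTU

so the chain groups are C_0 ≅ Z^6, C_1 ≅ Z^15, C_2 ≅ Z^10.

∂_1: C_1 → C_0 is given by ∂[p,q] = [q] − [p]. For instance
  ∂RU = U − R.
As a 6×15 matrix over Z this has rank 5, with invariant factors (1,1,1,1,1).

The boundary map ∂_2: C_2 → C_1 acts by ∂[p,q,r] = [q,r] − [p,r] + [p,q]. For instance
  ∂QST = ST − QT + QS,
  ∂QRS = RS − QS + QR.
This gives a 15×10 integer matrix of rank 10; reducing to Smith normal form yields diagonal entries (1,1,1,1,1,1,1,1,1,2).

Reading off H_k = ker ∂_k / im ∂_{k+1}:

  H_0: rank C_0 − rank ∂_1 = 6 − 5 = 1, and the invariant factors of ∂_1 are all 1, so H_0 = Z.
  H_1: rank ker ∂_1 − rank ∂_2 = (15 − 5) − 10 = 0, and ∂_2 has invariant factor 2 > 1, so H_1 = Z/2.
  H_2: rank ker ∂_2 − rank ∂_3 = (10 − 10) − 0 = 0, and there is no ∂_3, so H_2 = 0.

H_0 = Z,  H_1 = Z/2,  H_2 = 0.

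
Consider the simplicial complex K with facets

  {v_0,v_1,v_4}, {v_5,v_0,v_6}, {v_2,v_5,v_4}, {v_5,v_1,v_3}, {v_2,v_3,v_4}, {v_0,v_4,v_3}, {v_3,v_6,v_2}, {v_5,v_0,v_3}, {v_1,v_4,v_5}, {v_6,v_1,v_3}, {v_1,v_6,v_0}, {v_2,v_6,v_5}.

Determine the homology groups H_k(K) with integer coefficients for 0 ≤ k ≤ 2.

Order the vertices as v_0 < v_1 < v_2 < v_3 < v_4 < v_5 < v_6. Listing each simplex with vertices in this order, K has dimension 2 with simplices:

  0-simplices (7): [v_0], [v_1], [v_2], [v_3], [v_4], [v_5], [v_6]
  1-simplices (18): (18 of them)
  2-simplices (12): (12 of them)

Hence C_0 ≅ Z^7, C_1 ≅ Z^18, C_2 ≅ Z^12.

The boundary map ∂_1: C_1 → C_0 is given by ∂[p,q] = [q] − [p]. For instance
  ∂[v_0,v_3] = [v_3] − [v_0].
This gives a 7×18 integer matrix of rank 6; reducing to Smith normal form yields diagonal entries (1,1,1,1,1,1).

The boundary map ∂_2: C_2 → C_1 sends each 2-simplex [p,q,r] to [q,r] − [p,r] + [p,q]. For instance
  ∂[v_0,v_1,v_6] = [v_1,v_6] − [v_0,v_6] + [v_0,v_1],
  ∂[v_2,v_4,v_5] = [v_4,v_5] − [v_2,v_5] + [v_2,v_4].
This gives a 18×12 integer matrix of rank 12; reducing to Smith normal form yields diagonal entries (1,1,1,1,1,1,1,1,1,1,1,2).

From H_k ≅ ker(∂_k) / im(∂_{k+1}) we obtain:

  H_0: rank C_0 − rank ∂_1 = 7 − 6 = 1, and the invariant factors of ∂_1 are all 1, so H_0 ≅ Z.
  H_1: rank ker ∂_1 − rank ∂_2 = (18 − 6) − 12 = 0, and ∂_2 has invariant factor 2 > 1, so H_1 ≅ Z/2.
  H_2: rank ker ∂_2 − rank ∂_3 = (12 − 12) − 0 = 0, and there is no ∂_3, so H_2 ≅ 0.

As a check, the Euler characteristic is 7 − 18 + 12 = 1, which agrees with 1 − 0 + 0 = 1.

H_0 ≅ Z,  H_1 ≅ Z/2,  H_2 = 0.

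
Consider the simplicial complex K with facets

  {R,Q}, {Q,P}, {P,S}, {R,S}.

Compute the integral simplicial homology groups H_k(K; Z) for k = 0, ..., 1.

We work with the vertex ordering P < Q < R < S. The simplices of K, each written with vertices in increasing order, are:

  0-simplices (4): P, Q, R, S
  1-simplices (4): PQ, PS, QR, RS

giving chain groups C_0 ≅ Z^4, C_1 ≅ Z^4.

Boundary ∂_1: C_1 → C_0 sends each edge [p,q] (with p < q) to q − p. For instance
  ∂RS = S − R.
The resulting 4×4 matrix has rank 3, and its Smith normal form has invariant factors (1,1,1).

Computing H_k = (kernel of ∂_k) / (image of ∂_{k+1}):

  H_0: rank C_0 − rank ∂_1 = 4 − 3 = 1, and the invariant factors of ∂_1 are all 1, so H_0 = Z.
  H_1: rank ker ∂_1 − rank ∂_2 = (4 − 3) − 0 = 1, and there is no ∂_2, so H_1 = Z.

H_0 ≅ Z,  H_1 ≅ Z.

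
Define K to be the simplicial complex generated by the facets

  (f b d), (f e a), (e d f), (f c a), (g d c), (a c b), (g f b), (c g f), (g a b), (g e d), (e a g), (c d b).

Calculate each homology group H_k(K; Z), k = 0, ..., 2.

H_0 = Z,  H_1 = Z/2,  H_2 = 0.

Order the vertices as a < b < c < d < e < f < g. Listing each simplex with vertices in this order, K has dimension 2 with simplices:

  0-simplices (7): a, b, c, d, e, f, g
  1-simplices (18): ab, ac, ae, af, ag, bc, bd, bf, bg, cd, cf, cg, de, df, dg, ef, eg, fg
  2-simplices (12): abc, abg, acf, aef, aeg, bcd, bdf, bfg, cdg, cfg, def, deg

Hence C_0 ≅ Z^7, C_1 ≅ Z^18, C_2 ≅ Z^12.

∂_1: C_1 → C_0 sends each edge [p,q] (with p < q) to q − p.
This gives a 7×18 integer matrix of rank 6; reducing to Smith normal form yields diagonal entries (1,1,1,1,1,1).

The boundary map ∂_2: C_2 → C_1 acts by ∂[p,q,r] = [q,r] − [p,r] + [p,q]. For instance
  ∂bfg = fg − bg + bf,
  ∂def = ef − df + de.
As a 18×12 matrix over Z this has rank 12, with invariant factors (1,1,1,1,1,1,1,1,1,1,1,2).

Computing H_k = (kernel of ∂_k) / (image of ∂_{k+1}):

  H_0: rank C_0 − rank ∂_1 = 7 − 6 = 1, and the invariant factors of ∂_1 are all 1, so H_0 = Z.
  H_1: rank ker ∂_1 − rank ∂_2 = (18 − 6) − 12 = 0, and ∂_2 has invariant factor 2 > 1, so H_1 = Z/2.
  H_2: rank ker ∂_2 − rank ∂_3 = (12 − 12) − 0 = 0, and there is no ∂_3, so H_2 = 0.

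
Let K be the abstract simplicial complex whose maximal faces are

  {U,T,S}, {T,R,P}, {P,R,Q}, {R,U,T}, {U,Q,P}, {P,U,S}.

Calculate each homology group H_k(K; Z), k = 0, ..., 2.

H_0 = Z,  H_1 = Z,  H_2 = 0.

Take the total order P < Q < R < S < T < U on the vertex set. Then K (dimension 2) consists of the simplices:

  0-simplices (6): P, Q, R, S, T, U
  1-simplices (12): PQ, PR, PS, PT, PU, QR, QU, RT, RU, ST, SU, TU
  2-simplices (6): PQR, PQU, PRT, PSU, RTU, STU

so the chain groups are C_0 ≅ Z^6, C_1 ≅ Z^12, C_2 ≅ Z^6.

∂_1: C_1 → C_0 sends each edge [p,q] (with p < q) to q − p.
The 6×12 boundary matrix has rank 5 and Smith normal form diag(1,1,1,1,1).

The boundary map ∂_2: C_2 → C_1 maps a triangle to the signed sum of its edges. For instance
  ∂RTU = TU − RU + RT,
  ∂PQR = QR − PR + PQ.
The resulting 12×6 matrix has rank 6, and its Smith normal form has invariant factors (1,1,1,1,1,1).

Reading off H_k = ker ∂_k / im ∂_{k+1}:

  H_0: rank C_0 − rank ∂_1 = 6 − 5 = 1, and the invariant factors of ∂_1 are all 1, so H_0 = Z.
  H_1: rank ker ∂_1 − rank ∂_2 = (12 − 5) − 6 = 1, and the invariant factors of ∂_2 are all 1, so H_1 = Z.
  H_2: rank ker ∂_2 − rank ∂_3 = (6 − 6) − 0 = 0, and there is no ∂_3, so H_2 = 0.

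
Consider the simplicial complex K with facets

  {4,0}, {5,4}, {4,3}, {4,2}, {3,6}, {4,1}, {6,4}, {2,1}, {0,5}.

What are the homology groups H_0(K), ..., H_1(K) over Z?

H_0 ≅ Z,  H_1 ≅ Z^3.

Fix the vertex order 0 < 1 < 2 < 3 < 4 < 5 < 6 and write every simplex with vertices in increasing order. Then dim K = 1 and the simplices of K are:

  0-simplices (7): [0], [1], [2], [3], [4], [5], [6]
  1-simplices (9): [0,4], [0,5], [1,2], [1,4], [2,4], [3,4], [3,6], [4,5], [4,6]

Hence C_0 ≅ Z^7, C_1 ≅ Z^9.

Boundary ∂_1: C_1 → C_0 maps an edge to its endpoints' difference, ∂[p,q] = q − p. For instance
  ∂[3,4] = [4] − [3].
This gives a 7×9 integer matrix of rank 6; reducing to Smith normal form yields diagonal entries (1,1,1,1,1,1).

Reading off H_k = ker ∂_k / im ∂_{k+1}:

  H_0: rank C_0 − rank ∂_1 = 7 − 6 = 1, and the invariant factors of ∂_1 are all 1, so H_0 = Z.
  H_1: rank ker ∂_1 − rank ∂_2 = (9 − 6) − 0 = 3, and there is no ∂_2, so H_1 = Z^3.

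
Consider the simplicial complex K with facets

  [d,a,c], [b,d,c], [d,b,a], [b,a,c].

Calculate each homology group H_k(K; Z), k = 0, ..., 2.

H_0 = Z,  H_1 = 0,  H_2 = Z.

Take the total order a < b < c < d on the vertex set. Then K (dimension 2) consists of the simplices:

  0-simplices (4): a, b, c, d
  1-simplices (6): ab, ac, ad, bc, bd, cd
  2-simplices (4): abc, abd, acd, bcd

giving chain groups C_0 ≅ Z^4, C_1 ≅ Z^6, C_2 ≅ Z^4.

Boundary ∂_1: C_1 → C_0 is given by ∂[p,q] = [q] − [p].
The resulting 4×6 matrix has rank 3, and its Smith normal form has invariant factors (1,1,1).

∂_2: C_2 → C_1 sends each 2-simplex [p,q,r] to [q,r] − [p,r] + [p,q]. For instance
  ∂acd = cd − ad + ac,
  ∂bcd = cd − bd + bc.
The resulting 6×4 matrix has rank 3, and its Smith normal form has invariant factors (1,1,1).

Reading off H_k = ker ∂_k / im ∂_{k+1}:

  H_0: rank C_0 − rank ∂_1 = 4 − 3 = 1, and the invariant factors of ∂_1 are all 1, so H_0 = Z.
  H_1: rank ker ∂_1 − rank ∂_2 = (6 − 3) − 3 = 0, and the invariant factors of ∂_2 are all 1, so H_1 = 0.
  H_2: rank ker ∂_2 − rank ∂_3 = (4 − 3) − 0 = 1, and there is no ∂_3, so H_2 = Z.

(K is a triangulation of the 2-sphere S^2.)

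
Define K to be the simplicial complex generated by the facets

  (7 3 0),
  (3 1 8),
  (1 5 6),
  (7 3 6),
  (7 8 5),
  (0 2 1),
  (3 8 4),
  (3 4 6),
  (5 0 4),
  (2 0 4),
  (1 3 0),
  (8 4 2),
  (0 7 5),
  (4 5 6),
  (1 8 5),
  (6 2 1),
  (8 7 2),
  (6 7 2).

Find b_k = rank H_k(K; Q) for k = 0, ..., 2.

b_0 = 1, b_1 = 2, b_2 = 1.

Take the total order 0 < 1 < 2 < 3 < 4 < 5 < 6 < 7 < 8 on the vertex set. Then K (dimension 2) consists of the simplices:

  0-simplices (9): [0], [1], [2], [3], [4], [5], [6], [7], [8]
  1-simplices (27): (27 of them)
  2-simplices (18): [0,1,2], [0,1,3], [0,2,4], [0,3,7], [0,4,5], [0,5,7], [1,2,6], [1,3,8], [1,5,6], [1,5,8], [2,4,8], [2,6,7], [2,7,8], [3,4,6], [3,4,8], [3,6,7], [4,5,6], [5,7,8]

Hence C_0 ≅ Z^9, C_1 ≅ Z^27, C_2 ≅ Z^18.

Boundary ∂_1: C_1 → C_0 is given by ∂[p,q] = [q] − [p].
The 9×27 boundary matrix has rank 8 and Smith normal form diag(1,1,1,1,1,1,1,1).

Boundary ∂_2: C_2 → C_1 sends each 2-simplex [p,q,r] to [q,r] − [p,r] + [p,q]. For instance
  ∂[3,4,6] = [4,6] − [3,6] + [3,4],
  ∂[1,5,8] = [5,8] − [1,8] + [1,5].
This gives a 27×18 integer matrix of rank 17; reducing to Smith normal form yields diagonal entries (1,1,1,1,1,1,1,1,1,1,1,1,1,1,1,1,1).

From H_k ≅ ker(∂_k) / im(∂_{k+1}) we obtain:

  H_0: rank C_0 − rank ∂_1 = 9 − 8 = 1, and the invariant factors of ∂_1 are all 1, so H_0 = Z.
  H_1: rank ker ∂_1 − rank ∂_2 = (27 − 8) − 17 = 2, and the invariant factors of ∂_2 are all 1, so H_1 = Z^2.
  H_2: rank ker ∂_2 − rank ∂_3 = (18 − 17) − 0 = 1, and there is no ∂_3, so H_2 = Z.

As a check, the Euler characteristic is 9 − 27 + 18 = 0, which agrees with 1 − 2 + 1 = 0.

Hence the Betti numbers are b_0 = 1, b_1 = 2, b_2 = 1.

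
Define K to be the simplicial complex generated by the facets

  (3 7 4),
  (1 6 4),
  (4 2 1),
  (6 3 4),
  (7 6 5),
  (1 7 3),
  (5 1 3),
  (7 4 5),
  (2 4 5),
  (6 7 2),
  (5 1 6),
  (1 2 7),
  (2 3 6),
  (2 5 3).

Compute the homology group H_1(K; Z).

H_1 = Z^2.

We work with the vertex ordering 1 < 2 < 3 < 4 < 5 < 6 < 7. The simplices of K, each written with vertices in increasing order, are:

  0-simplices (7): [1], [2], [3], [4], [5], [6], [7]
  1-simplices (21): [1,2], [1,3], [1,4], [1,5], [1,6], [1,7], [2,3], [2,4], [2,5], [2,6], [2,7], [3,4], [3,5], [3,6], [3,7], [4,5], [4,6], [4,7], [5,6], [5,7], [6,7]
  2-simplices (14): [1,2,4], [1,2,7], [1,3,5], [1,3,7], [1,4,6], [1,5,6], [2,3,5], [2,3,6], [2,4,5], [2,6,7], [3,4,6], [3,4,7], [4,5,7], [5,6,7]

so the chain groups are C_0 ≅ Z^7, C_1 ≅ Z^21, C_2 ≅ Z^14.

Boundary ∂_1: C_1 → C_0 sends each edge [p,q] (with p < q) to q − p.
The 7×21 boundary matrix has rank 6 and Smith normal form diag(1,1,1,1,1,1).

Boundary ∂_2: C_2 → C_1 acts by ∂[p,q,r] = [q,r] − [p,r] + [p,q]. For instance
  ∂[2,3,6] = [3,6] − [2,6] + [2,3],
  ∂[1,3,7] = [3,7] − [1,7] + [1,3].
The resulting 21×14 matrix has rank 13, and its Smith normal form has invariant factors (1,1,1,1,1,1,1,1,1,1,1,1,1).

Now H_k = ker ∂_k / im ∂_{k+1}, so:

  H_1: rank ker ∂_1 − rank ∂_2 = (21 − 6) − 13 = 2, and the invariant factors of ∂_2 are all 1, so H_1 ≅ Z^2.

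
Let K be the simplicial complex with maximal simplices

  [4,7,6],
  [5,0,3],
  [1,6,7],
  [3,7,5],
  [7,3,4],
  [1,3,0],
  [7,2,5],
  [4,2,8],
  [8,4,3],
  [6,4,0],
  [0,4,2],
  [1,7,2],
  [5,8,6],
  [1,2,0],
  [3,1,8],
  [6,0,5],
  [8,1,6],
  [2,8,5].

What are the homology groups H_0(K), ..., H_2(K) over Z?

H_0 = Z,  H_1 = Z^2,  H_2 = Z.

We work with the vertex ordering 0 < 1 < 2 < 3 < 4 < 5 < 6 < 7 < 8. The simplices of K, each written with vertices in increasing order, are:

  0-simplices (9): [0], [1], [2], [3], [4], [5], [6], [7], [8]
  1-simplices (27): (27 of them)
  2-simplices (18): [0,1,2], [0,1,3], [0,2,4], [0,3,5], [0,4,6], [0,5,6], [1,2,7], [1,3,8], [1,6,7], [1,6,8], [2,4,8], [2,5,7], [2,5,8], [3,4,7], [3,4,8], [3,5,7], [4,6,7], [5,6,8]

so the chain groups are C_0 ≅ Z^9, C_1 ≅ Z^27, C_2 ≅ Z^18.

Boundary ∂_1: C_1 → C_0 maps an edge to its endpoints' difference, ∂[p,q] = q − p. For instance
  ∂[0,3] = [3] − [0].
As a 9×27 matrix over Z this has rank 8, with invariant factors (1,1,1,1,1,1,1,1).

∂_2: C_2 → C_1 maps a triangle to the signed sum of its edges. For instance
  ∂[1,6,7] = [6,7] − [1,7] + [1,6],
  ∂[4,6,7] = [6,7] − [4,7] + [4,6].
As a 27×18 matrix over Z this has rank 17, with invariant factors (1,1,1,1,1,1,1,1,1,1,1,1,1,1,1,1,1).

Now H_k = ker ∂_k / im ∂_{k+1}, so:

  H_0: rank C_0 − rank ∂_1 = 9 − 8 = 1, and the invariant factors of ∂_1 are all 1, so H_0 ≅ Z.
  H_1: rank ker ∂_1 − rank ∂_2 = (27 − 8) − 17 = 2, and the invariant factors of ∂_2 are all 1, so H_1 ≅ Z^2.
  H_2: rank ker ∂_2 − rank ∂_3 = (18 − 17) − 0 = 1, and there is no ∂_3, so H_2 ≅ Z.

As a check, the Euler characteristic is 9 − 27 + 18 = 0, which agrees with 1 − 2 + 1 = 0.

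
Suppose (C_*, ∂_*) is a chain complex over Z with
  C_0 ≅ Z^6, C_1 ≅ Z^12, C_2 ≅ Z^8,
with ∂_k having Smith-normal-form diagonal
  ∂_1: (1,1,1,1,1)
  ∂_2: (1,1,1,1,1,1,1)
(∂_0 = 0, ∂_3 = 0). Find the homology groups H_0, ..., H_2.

H_0 ≅ Z,  H_1 = 0,  H_2 ≅ Z.

H_0: b_0 = 6 − 0 − 5 = 1; torsion from ∂_1 factors > 1: none. So H_0 ≅ Z.
H_1: b_1 = 12 − 5 − 7 = 0; torsion from ∂_2 factors > 1: none. So H_1 ≅ 0.
H_2: b_2 = 8 − 7 − 0 = 1; torsion from ∂_3 factors > 1: none. So H_2 ≅ Z.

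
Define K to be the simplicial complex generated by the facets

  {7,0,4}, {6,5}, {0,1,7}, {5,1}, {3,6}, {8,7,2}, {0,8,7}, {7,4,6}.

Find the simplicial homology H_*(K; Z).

H_0 ≅ Z,  H_1 ≅ Z,  H_2 = 0.

Fix the vertex order 0 < 1 < 2 < 3 < 4 < 5 < 6 < 7 < 8 and write every simplex with vertices in increasing order. Then dim K = 2 and the simplices of K are:

  0-simplices (9): [0], [1], [2], [3], [4], [5], [6], [7], [8]
  1-simplices (14): [0,1], [0,4], [0,7], [0,8], [1,5], [1,7], [2,7], [2,8], [3,6], [4,6], [4,7], [5,6], [6,7], [7,8]
  2-simplices (5): [0,1,7], [0,4,7], [0,7,8], [2,7,8], [4,6,7]

Hence C_0 ≅ Z^9, C_1 ≅ Z^14, C_2 ≅ Z^5.

Boundary ∂_1: C_1 → C_0 maps an edge to its endpoints' difference, ∂[p,q] = q − p.
The resulting 9×14 matrix has rank 8, and its Smith normal form has invariant factors (1,1,1,1,1,1,1,1).

∂_2: C_2 → C_1 acts by ∂[p,q,r] = [q,r] − [p,r] + [p,q]. For instance
  ∂[2,7,8] = [7,8] − [2,8] + [2,7],
  ∂[4,6,7] = [6,7] − [4,7] + [4,6].
This gives a 14×5 integer matrix of rank 5; reducing to Smith normal form yields diagonal entries (1,1,1,1,1).

Now H_k = ker ∂_k / im ∂_{k+1}, so:

  H_0: rank C_0 − rank ∂_1 = 9 − 8 = 1, and the invariant factors of ∂_1 are all 1, so H_0 = Z.
  H_1: rank ker ∂_1 − rank ∂_2 = (14 − 8) − 5 = 1, and the invariant factors of ∂_2 are all 1, so H_1 = Z.
  H_2: rank ker ∂_2 − rank ∂_3 = (5 − 5) − 0 = 0, and there is no ∂_3, so H_2 = 0.

As a check, the Euler characteristic is 9 − 14 + 5 = 0, which agrees with 1 − 1 + 0 = 0.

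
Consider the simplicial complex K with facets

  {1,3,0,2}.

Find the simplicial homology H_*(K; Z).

H_0 = Z,  H_1 = 0,  H_2 = 0,  H_3 = 0.

We work with the vertex ordering 0 < 1 < 2 < 3. The simplices of K, each written with vertices in increasing order, are:

  0-simplices (4): [0], [1], [2], [3]
  1-simplices (6): [0,1], [0,2], [0,3], [1,2], [1,3], [2,3]
  2-simplices (4): [0,1,2], [0,1,3], [0,2,3], [1,2,3]
  3-simplices (1): [0,1,2,3]

Hence C_0 ≅ Z^4, C_1 ≅ Z^6, C_2 ≅ Z^4, C_3 ≅ Z^1.

Boundary ∂_1: C_1 → C_0 is given by ∂[p,q] = [q] − [p]. For instance
  ∂[1,3] = [3] − [1].
This gives a 4×6 integer matrix of rank 3; reducing to Smith normal form yields diagonal entries (1,1,1).

The boundary map ∂_2: C_2 → C_1 acts by ∂[p,q,r] = [q,r] − [p,r] + [p,q]. For instance
  ∂[0,1,2] = [1,2] − [0,2] + [0,1],
  ∂[0,1,3] = [1,3] − [0,3] + [0,1].
The 6×4 boundary matrix has rank 3 and Smith normal form diag(1,1,1).

The boundary map ∂_3: C_3 → C_2 sends each 3-simplex σ to the alternating sum Σ_i (−1)^i (σ with its i-th vertex removed). For instance
  ∂[0,1,2,3] = [1,2,3] − [0,2,3] + [0,1,3] − [0,1,2].
This gives a 4×1 integer matrix of rank 1; reducing to Smith normal form yields diagonal entries (1).

Now H_k = ker ∂_k / im ∂_{k+1}, so:

  H_0: rank C_0 − rank ∂_1 = 4 − 3 = 1, and the invariant factors of ∂_1 are all 1, so H_0 ≅ Z.
  H_1: rank ker ∂_1 − rank ∂_2 = (6 − 3) − 3 = 0, and the invariant factors of ∂_2 are all 1, so H_1 ≅ 0.
  H_2: rank ker ∂_2 − rank ∂_3 = (4 − 3) − 1 = 0, and the invariant factors of ∂_3 are all 1, so H_2 ≅ 0.
  H_3: rank ker ∂_3 − rank ∂_4 = (1 − 1) − 0 = 0, and there is no ∂_4, so H_3 ≅ 0.

(K is a triangulation of the 3-simplex.)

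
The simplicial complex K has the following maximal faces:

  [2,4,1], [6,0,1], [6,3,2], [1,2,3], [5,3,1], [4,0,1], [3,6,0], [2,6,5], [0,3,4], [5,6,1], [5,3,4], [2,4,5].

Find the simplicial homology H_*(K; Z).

K has 7 vertices, 18 edges, 12 triangles.
rank ∂_0 = 0, rank ∂_1 = 6 ⇒ b_0 = 7 − 0 − 6 = 1; all invariant factors of ∂_1 are 1 so no torsion. So H_0 ≅ Z.
rank ∂_1 = 6, rank ∂_2 = 12 ⇒ b_1 = 18 − 6 − 12 = 0; ∂_2 has invariant factor(s) [2] giving torsion. So H_1 ≅ Z_2.
rank ∂_2 = 12, rank ∂_3 = 0 ⇒ b_2 = 12 − 12 − 0 = 0. So H_2 ≅ 0.

H_0 ≅ Z,  H_1 ≅ Z_2,  H_2 = 0.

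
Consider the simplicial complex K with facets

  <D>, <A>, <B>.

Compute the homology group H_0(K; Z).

H_0 = Z^3.

We work with the vertex ordering A < B < D. The simplices of K, each written with vertices in increasing order, are:

  0-simplices (3): A, B, D

Hence C_0 ≅ Z^3.

Computing H_k = (kernel of ∂_k) / (image of ∂_{k+1}):

  H_0: rank C_0 − rank ∂_1 = 3 − 0 = 3, and there is no ∂_1, so H_0 ≅ Z^3.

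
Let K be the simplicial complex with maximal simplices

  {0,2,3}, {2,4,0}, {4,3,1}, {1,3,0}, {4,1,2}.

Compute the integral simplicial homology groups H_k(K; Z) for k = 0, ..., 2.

K has 5 vertices, 10 edges, 5 triangles.
rank ∂_0 = 0, rank ∂_1 = 4 ⇒ b_0 = 5 − 0 − 4 = 1; all invariant factors of ∂_1 are 1 so no torsion. So H_0 ≅ Z.
rank ∂_1 = 4, rank ∂_2 = 5 ⇒ b_1 = 10 − 4 − 5 = 1; all invariant factors of ∂_2 are 1 so no torsion. So H_1 ≅ Z.
rank ∂_2 = 5, rank ∂_3 = 0 ⇒ b_2 = 5 − 5 − 0 = 0. So H_2 ≅ 0.

H_0 ≅ Z,  H_1 ≅ Z,  H_2 = 0.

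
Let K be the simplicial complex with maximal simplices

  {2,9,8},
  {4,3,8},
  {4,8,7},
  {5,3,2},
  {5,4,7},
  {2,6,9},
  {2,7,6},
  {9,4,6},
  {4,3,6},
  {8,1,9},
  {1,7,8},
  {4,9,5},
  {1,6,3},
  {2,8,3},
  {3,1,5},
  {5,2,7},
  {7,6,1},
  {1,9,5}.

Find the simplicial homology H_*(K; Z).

H_0 = Z,  H_1 = Z^2,  H_2 = Z.

Order the vertices as 1 < 2 < 3 < 4 < 5 < 6 < 7 < 8 < 9. Listing each simplex with vertices in this order, K has dimension 2 with simplices:

  0-simplices (9): [1], [2], [3], [4], [5], [6], [7], [8], [9]
  1-simplices (27): (27 of them)
  2-simplices (18): [1,3,5], [1,3,6], [1,5,9], [1,6,7], [1,7,8], [1,8,9], [2,3,5], [2,3,8], [2,5,7], [2,6,7], [2,6,9], [2,8,9], [3,4,6], [3,4,8], [4,5,7], [4,5,9], [4,6,9], [4,7,8]

giving chain groups C_0 ≅ Z^9, C_1 ≅ Z^27, C_2 ≅ Z^18.

Boundary ∂_1: C_1 → C_0 is given by ∂[p,q] = [q] − [p]. For instance
  ∂[4,8] = [8] − [4].
The 9×27 boundary matrix has rank 8 and Smith normal form diag(1,1,1,1,1,1,1,1).

The boundary map ∂_2: C_2 → C_1 maps a triangle to the signed sum of its edges. For instance
  ∂[1,6,7] = [6,7] − [1,7] + [1,6],
  ∂[2,8,9] = [8,9] − [2,9] + [2,8].
As a 27×18 matrix over Z this has rank 17, with invariant factors (1,1,1,1,1,1,1,1,1,1,1,1,1,1,1,1,1).

From H_k ≅ ker(∂_k) / im(∂_{k+1}) we obtain:

  H_0: rank C_0 − rank ∂_1 = 9 − 8 = 1, and the invariant factors of ∂_1 are all 1, so H_0 ≅ Z.
  H_1: rank ker ∂_1 − rank ∂_2 = (27 − 8) − 17 = 2, and the invariant factors of ∂_2 are all 1, so H_1 ≅ Z^2.
  H_2: rank ker ∂_2 − rank ∂_3 = (18 − 17) − 0 = 1, and there is no ∂_3, so H_2 ≅ Z.

(K is a triangulation of the torus T^2.)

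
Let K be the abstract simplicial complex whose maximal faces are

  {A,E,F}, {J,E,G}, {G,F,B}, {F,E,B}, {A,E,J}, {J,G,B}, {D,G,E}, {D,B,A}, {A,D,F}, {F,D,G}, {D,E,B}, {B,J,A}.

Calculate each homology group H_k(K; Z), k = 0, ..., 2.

Fix the vertex order A < B < D < E < F < G < J and write every simplex with vertices in increasing order. Then dim K = 2 and the simplices of K are:

  0-simplices (7): A, B, D, E, F, G, J
  1-simplices (18): AB, AD, AE, AF, AJ, BD, BE, BF, BG, BJ, DE, DF, DG, EF, EG, EJ, FG, GJ
  2-simplices (12): ABD, ABJ, ADF, AEF, AEJ, BDE, BEF, BFG, BGJ, DEG, DFG, EGJ

giving chain groups C_0 ≅ Z^7, C_1 ≅ Z^18, C_2 ≅ Z^12.

The boundary map ∂_1: C_1 → C_0 maps an edge to its endpoints' difference, ∂[p,q] = q − p.
As a 7×18 matrix over Z this has rank 6, with invariant factors (1,1,1,1,1,1).

Boundary ∂_2: C_2 → C_1 acts by ∂[p,q,r] = [q,r] − [p,r] + [p,q]. For instance
  ∂BEF = EF − BF + BE,
  ∂BGJ = GJ − BJ + BG.
The resulting 18×12 matrix has rank 12, and its Smith normal form has invariant factors (1,1,1,1,1,1,1,1,1,1,1,2).

Computing H_k = (kernel of ∂_k) / (image of ∂_{k+1}):

  H_0: rank C_0 − rank ∂_1 = 7 − 6 = 1, and the invariant factors of ∂_1 are all 1, so H_0 ≅ Z.
  H_1: rank ker ∂_1 − rank ∂_2 = (18 − 6) − 12 = 0, and ∂_2 has invariant factor 2 > 1, so H_1 ≅ Z/2.
  H_2: rank ker ∂_2 − rank ∂_3 = (12 − 12) − 0 = 0, and there is no ∂_3, so H_2 ≅ 0.

As a check, the Euler characteristic is 7 − 18 + 12 = 1, which agrees with 1 − 0 + 0 = 1.
(K is a triangulation of the real projective plane RP^2.)

H_0 ≅ Z,  H_1 ≅ Z/2,  H_2 = 0.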